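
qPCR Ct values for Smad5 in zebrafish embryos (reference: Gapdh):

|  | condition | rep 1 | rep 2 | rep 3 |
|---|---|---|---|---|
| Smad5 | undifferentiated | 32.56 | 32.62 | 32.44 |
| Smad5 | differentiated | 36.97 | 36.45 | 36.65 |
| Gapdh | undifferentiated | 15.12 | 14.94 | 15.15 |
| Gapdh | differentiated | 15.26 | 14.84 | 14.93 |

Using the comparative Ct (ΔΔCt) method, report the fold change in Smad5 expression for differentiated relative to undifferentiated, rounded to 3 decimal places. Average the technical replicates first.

0.054

Mean Ct: Smad5 undifferentiated 32.540; Smad5 differentiated 36.690; Gapdh undifferentiated 15.070; Gapdh differentiated 15.010
ΔCt(undifferentiated) = 32.540 − 15.070 = 17.470
ΔCt(differentiated) = 36.690 − 15.010 = 21.680
ΔΔCt = 21.680 − 17.470 = 4.210
Fold change = 2^(−4.210) = 0.0540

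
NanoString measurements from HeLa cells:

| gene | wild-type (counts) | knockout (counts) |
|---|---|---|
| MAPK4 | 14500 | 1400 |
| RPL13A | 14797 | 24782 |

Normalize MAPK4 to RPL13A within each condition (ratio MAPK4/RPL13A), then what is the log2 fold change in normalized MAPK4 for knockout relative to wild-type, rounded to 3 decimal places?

-4.117

MAPK4/RPL13A (wild-type) = 14500 / 14797 = 0.97993
MAPK4/RPL13A (knockout) = 1400 / 24782 = 0.056493
Fold change = 0.056493 / 0.97993 = 0.0576
log2(0.0576) = -4.1165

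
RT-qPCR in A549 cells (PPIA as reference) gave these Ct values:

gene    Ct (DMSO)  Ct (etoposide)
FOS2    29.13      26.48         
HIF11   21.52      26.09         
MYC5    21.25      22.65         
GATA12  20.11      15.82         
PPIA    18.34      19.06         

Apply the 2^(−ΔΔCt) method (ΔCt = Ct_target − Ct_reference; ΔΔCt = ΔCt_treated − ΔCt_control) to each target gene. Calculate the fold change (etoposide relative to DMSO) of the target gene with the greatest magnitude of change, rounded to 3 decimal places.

32.223

FOS2: ΔΔCt = (26.48−19.06) − (29.13−18.34) = 7.42 − 10.79 = -3.37; fold change = 2^3.37 = 10.339
HIF11: ΔΔCt = (26.09−19.06) − (21.52−18.34) = 7.03 − 3.18 = 3.85; fold change = 2^-3.85 = 0.069
MYC5: ΔΔCt = (22.65−19.06) − (21.25−18.34) = 3.59 − 2.91 = 0.68; fold change = 2^-0.68 = 0.624
GATA12: ΔΔCt = (15.82−19.06) − (20.11−18.34) = -3.24 − 1.77 = -5.01; fold change = 2^5.01 = 32.223
GATA12 has the largest |ΔΔCt| = 5.01.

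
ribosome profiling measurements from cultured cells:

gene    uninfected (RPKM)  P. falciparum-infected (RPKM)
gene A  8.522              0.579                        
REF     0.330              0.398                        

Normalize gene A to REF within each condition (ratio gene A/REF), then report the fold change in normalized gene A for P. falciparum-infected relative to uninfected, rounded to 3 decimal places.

0.056

gene A/REF (uninfected) = 8.522 / 0.330 = 25.824
gene A/REF (P. falciparum-infected) = 0.579 / 0.398 = 1.4548
Fold change = 1.4548 / 25.824 = 0.0563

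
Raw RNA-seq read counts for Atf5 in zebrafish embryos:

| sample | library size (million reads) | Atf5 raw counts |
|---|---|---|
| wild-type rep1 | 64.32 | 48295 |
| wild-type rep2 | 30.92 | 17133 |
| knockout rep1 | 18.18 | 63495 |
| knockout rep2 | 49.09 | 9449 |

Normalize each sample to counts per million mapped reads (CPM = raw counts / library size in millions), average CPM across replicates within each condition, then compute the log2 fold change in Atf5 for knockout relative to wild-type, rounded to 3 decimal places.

CPM(wild-type rep1) = 48295 / 64.32 = 750.8551
CPM(wild-type rep2) = 17133 / 30.92 = 554.1074
CPM(knockout rep1) = 63495 / 18.18 = 3492.5743
CPM(knockout rep2) = 9449 / 49.09 = 192.4832
mean CPM(wild-type) = 652.4812; mean CPM(knockout) = 1842.5287
Fold change = 1842.5287 / 652.4812 = 2.82388
log2(2.82388) = 1.4977

1.498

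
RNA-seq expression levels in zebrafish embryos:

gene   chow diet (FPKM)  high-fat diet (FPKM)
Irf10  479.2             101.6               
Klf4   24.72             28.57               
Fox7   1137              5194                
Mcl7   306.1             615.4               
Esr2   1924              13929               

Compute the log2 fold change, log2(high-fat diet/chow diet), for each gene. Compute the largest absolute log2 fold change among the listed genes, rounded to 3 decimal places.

log2(101.6/479.2) = -2.238  (Irf10)
log2(28.57/24.72) = 0.209  (Klf4)
log2(5194/1137) = 2.192  (Fox7)
log2(615.4/306.1) = 1.008  (Mcl7)
log2(13929/1924) = 2.856  (Esr2)
The largest magnitude belongs to Esr2.

2.856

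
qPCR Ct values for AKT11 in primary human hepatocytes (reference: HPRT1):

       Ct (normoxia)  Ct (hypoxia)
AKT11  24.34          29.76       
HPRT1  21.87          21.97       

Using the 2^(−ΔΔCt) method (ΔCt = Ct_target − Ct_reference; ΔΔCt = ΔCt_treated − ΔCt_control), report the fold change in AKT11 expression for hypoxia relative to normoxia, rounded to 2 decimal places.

ΔCt(normoxia) = 24.340 − 21.870 = 2.470
ΔCt(hypoxia) = 29.760 − 21.970 = 7.790
ΔΔCt = 7.790 − 2.470 = 5.320
Fold change = 2^(−5.320) = 0.025

0.03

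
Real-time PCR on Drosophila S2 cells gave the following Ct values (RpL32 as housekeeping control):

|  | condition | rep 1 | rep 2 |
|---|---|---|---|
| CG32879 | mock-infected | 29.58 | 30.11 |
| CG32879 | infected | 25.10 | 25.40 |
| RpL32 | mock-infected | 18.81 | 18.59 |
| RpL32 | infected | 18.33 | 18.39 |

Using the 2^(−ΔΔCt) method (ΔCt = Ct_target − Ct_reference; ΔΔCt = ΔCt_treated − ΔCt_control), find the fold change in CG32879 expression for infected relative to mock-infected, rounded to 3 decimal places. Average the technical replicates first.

Mean Ct: CG32879 mock-infected 29.845; CG32879 infected 25.250; RpL32 mock-infected 18.700; RpL32 infected 18.360
ΔCt(mock-infected) = 29.845 − 18.700 = 11.145
ΔCt(infected) = 25.250 − 18.360 = 6.890
ΔΔCt = 6.890 − 11.145 = -4.255
Fold change = 2^(−(-4.255)) = 2^4.255 = 19.0934

19.093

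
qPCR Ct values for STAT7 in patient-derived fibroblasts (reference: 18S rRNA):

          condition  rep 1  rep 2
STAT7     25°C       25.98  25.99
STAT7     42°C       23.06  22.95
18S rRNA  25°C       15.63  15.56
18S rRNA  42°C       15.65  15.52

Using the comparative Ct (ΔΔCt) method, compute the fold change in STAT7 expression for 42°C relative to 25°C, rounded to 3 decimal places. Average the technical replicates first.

Mean Ct: STAT7 25°C 25.985; STAT7 42°C 23.005; 18S rRNA 25°C 15.595; 18S rRNA 42°C 15.585
ΔCt(25°C) = 25.985 − 15.595 = 10.390
ΔCt(42°C) = 23.005 − 15.585 = 7.420
ΔΔCt = 7.420 − 10.390 = -2.970
Fold change = 2^(−(-2.970)) = 2^2.970 = 7.8354

7.835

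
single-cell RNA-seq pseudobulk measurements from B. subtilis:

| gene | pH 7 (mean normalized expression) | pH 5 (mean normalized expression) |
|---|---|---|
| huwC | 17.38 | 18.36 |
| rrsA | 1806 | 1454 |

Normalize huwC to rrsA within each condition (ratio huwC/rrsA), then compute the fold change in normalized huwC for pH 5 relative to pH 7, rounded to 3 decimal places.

huwC/rrsA (pH 7) = 17.38 / 1806 = 0.0096235
huwC/rrsA (pH 5) = 18.36 / 1454 = 0.012627
Fold change = 0.012627 / 0.0096235 = 1.3121

1.312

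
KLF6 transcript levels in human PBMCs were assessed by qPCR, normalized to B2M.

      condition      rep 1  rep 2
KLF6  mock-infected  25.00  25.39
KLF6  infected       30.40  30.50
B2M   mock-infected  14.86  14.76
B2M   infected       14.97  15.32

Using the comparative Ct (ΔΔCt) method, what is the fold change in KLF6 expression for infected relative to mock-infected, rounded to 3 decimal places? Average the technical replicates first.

Mean Ct: KLF6 mock-infected 25.195; KLF6 infected 30.450; B2M mock-infected 14.810; B2M infected 15.145
ΔCt(mock-infected) = 25.195 − 14.810 = 10.385
ΔCt(infected) = 30.450 − 15.145 = 15.305
ΔΔCt = 15.305 − 10.385 = 4.920
Fold change = 2^(−4.920) = 0.0330

0.033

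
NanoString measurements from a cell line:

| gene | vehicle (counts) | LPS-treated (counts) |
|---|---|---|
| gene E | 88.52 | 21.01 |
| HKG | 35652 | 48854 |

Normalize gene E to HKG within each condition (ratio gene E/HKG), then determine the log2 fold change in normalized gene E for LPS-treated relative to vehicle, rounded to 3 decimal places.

-2.529

gene E/HKG (vehicle) = 88.52 / 35652 = 0.0024829
gene E/HKG (LPS-treated) = 21.01 / 48854 = 0.00043006
Fold change = 0.00043006 / 0.0024829 = 0.1732
log2(0.1732) = -2.5294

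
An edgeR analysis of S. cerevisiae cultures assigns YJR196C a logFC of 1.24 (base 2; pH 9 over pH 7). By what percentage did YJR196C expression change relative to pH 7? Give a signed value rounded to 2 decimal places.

Fold change = 2^(1.24) = 2.3620
Percent change = (FC − 1) × 100% = (2.3620 − 1) × 100 = 136.20%

136.20%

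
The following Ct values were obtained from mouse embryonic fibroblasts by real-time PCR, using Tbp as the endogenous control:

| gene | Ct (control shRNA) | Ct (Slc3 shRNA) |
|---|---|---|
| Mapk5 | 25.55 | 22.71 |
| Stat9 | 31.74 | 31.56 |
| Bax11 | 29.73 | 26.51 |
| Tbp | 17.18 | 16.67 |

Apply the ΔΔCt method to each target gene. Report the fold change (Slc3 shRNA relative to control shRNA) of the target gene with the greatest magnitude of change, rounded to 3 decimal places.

Mapk5: ΔΔCt = (22.71−16.67) − (25.55−17.18) = 6.04 − 8.37 = -2.33; fold change = 2^2.33 = 5.028
Stat9: ΔΔCt = (31.56−16.67) − (31.74−17.18) = 14.89 − 14.56 = 0.33; fold change = 2^-0.33 = 0.796
Bax11: ΔΔCt = (26.51−16.67) − (29.73−17.18) = 9.84 − 12.55 = -2.71; fold change = 2^2.71 = 6.543
Bax11 has the largest |ΔΔCt| = 2.71.

6.543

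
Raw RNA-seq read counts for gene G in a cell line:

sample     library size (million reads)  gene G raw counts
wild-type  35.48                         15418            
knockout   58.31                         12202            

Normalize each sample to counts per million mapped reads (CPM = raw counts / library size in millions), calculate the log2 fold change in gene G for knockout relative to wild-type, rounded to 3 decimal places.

-1.054

CPM(wild-type) = 15418 / 35.48 = 434.5547
CPM(knockout) = 12202 / 58.31 = 209.2608
Fold change = 209.2608 / 434.5547 = 0.48155
log2(0.48155) = -1.0542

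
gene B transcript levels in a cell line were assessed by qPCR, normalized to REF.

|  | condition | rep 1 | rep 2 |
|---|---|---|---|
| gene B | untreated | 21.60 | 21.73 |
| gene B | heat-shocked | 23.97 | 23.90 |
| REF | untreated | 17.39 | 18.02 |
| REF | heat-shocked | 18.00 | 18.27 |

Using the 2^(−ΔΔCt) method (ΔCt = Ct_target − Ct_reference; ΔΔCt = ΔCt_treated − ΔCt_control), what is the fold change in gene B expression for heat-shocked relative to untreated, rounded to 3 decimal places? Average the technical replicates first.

Mean Ct: gene B untreated 21.665; gene B heat-shocked 23.935; REF untreated 17.705; REF heat-shocked 18.135
ΔCt(untreated) = 21.665 − 17.705 = 3.960
ΔCt(heat-shocked) = 23.935 − 18.135 = 5.800
ΔΔCt = 5.800 − 3.960 = 1.840
Fold change = 2^(−1.840) = 0.2793

0.279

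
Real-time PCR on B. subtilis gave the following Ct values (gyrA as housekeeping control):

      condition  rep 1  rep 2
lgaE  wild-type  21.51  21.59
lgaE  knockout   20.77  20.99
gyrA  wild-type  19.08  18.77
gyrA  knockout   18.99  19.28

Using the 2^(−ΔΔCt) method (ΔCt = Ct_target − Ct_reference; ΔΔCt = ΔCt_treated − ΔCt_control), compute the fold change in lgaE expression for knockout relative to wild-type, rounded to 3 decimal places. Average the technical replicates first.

Mean Ct: lgaE wild-type 21.550; lgaE knockout 20.880; gyrA wild-type 18.925; gyrA knockout 19.135
ΔCt(wild-type) = 21.550 − 18.925 = 2.625
ΔCt(knockout) = 20.880 − 19.135 = 1.745
ΔΔCt = 1.745 − 2.625 = -0.880
Fold change = 2^(−(-0.880)) = 2^0.880 = 1.8404

1.840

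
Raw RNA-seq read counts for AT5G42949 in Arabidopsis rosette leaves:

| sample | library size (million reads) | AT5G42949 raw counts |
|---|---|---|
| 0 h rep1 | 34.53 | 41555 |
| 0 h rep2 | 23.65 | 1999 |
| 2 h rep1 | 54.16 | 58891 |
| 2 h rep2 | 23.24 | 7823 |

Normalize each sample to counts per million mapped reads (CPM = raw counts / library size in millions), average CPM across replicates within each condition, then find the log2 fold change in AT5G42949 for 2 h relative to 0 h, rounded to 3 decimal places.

0.145

CPM(0 h rep1) = 41555 / 34.53 = 1203.4463
CPM(0 h rep2) = 1999 / 23.65 = 84.5243
CPM(2 h rep1) = 58891 / 54.16 = 1087.3523
CPM(2 h rep2) = 7823 / 23.24 = 336.6179
mean CPM(0 h) = 643.9853; mean CPM(2 h) = 711.9851
Fold change = 711.9851 / 643.9853 = 1.10559
log2(1.10559) = 0.1448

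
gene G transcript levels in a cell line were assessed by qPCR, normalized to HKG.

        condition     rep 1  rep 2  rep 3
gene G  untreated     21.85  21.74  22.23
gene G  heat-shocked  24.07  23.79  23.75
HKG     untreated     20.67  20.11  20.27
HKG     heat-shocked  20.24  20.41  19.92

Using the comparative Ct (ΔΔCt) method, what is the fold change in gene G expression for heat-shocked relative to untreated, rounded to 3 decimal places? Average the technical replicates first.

0.235

Mean Ct: gene G untreated 21.940; gene G heat-shocked 23.870; HKG untreated 20.350; HKG heat-shocked 20.190
ΔCt(untreated) = 21.940 − 20.350 = 1.590
ΔCt(heat-shocked) = 23.870 − 20.190 = 3.680
ΔΔCt = 3.680 − 1.590 = 2.090
Fold change = 2^(−2.090) = 0.2349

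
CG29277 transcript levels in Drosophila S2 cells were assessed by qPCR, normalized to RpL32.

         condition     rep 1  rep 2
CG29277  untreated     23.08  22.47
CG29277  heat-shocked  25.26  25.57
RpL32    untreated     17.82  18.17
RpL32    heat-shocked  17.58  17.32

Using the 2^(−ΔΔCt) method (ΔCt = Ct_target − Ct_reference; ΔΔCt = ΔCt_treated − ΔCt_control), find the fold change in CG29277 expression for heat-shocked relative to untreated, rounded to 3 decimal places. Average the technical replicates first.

Mean Ct: CG29277 untreated 22.775; CG29277 heat-shocked 25.415; RpL32 untreated 17.995; RpL32 heat-shocked 17.450
ΔCt(untreated) = 22.775 − 17.995 = 4.780
ΔCt(heat-shocked) = 25.415 − 17.450 = 7.965
ΔΔCt = 7.965 − 4.780 = 3.185
Fold change = 2^(−3.185) = 0.1100

0.110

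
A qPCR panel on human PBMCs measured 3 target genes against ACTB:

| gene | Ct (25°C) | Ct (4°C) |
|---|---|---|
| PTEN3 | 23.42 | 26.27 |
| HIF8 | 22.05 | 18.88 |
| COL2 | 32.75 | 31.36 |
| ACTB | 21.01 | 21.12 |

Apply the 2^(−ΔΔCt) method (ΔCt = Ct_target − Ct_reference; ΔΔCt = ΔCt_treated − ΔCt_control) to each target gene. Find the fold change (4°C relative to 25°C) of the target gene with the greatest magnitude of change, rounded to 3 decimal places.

9.714

PTEN3: ΔΔCt = (26.27−21.12) − (23.42−21.01) = 5.15 − 2.41 = 2.74; fold change = 2^-2.74 = 0.150
HIF8: ΔΔCt = (18.88−21.12) − (22.05−21.01) = -2.24 − 1.04 = -3.28; fold change = 2^3.28 = 9.714
COL2: ΔΔCt = (31.36−21.12) − (32.75−21.01) = 10.24 − 11.74 = -1.50; fold change = 2^1.50 = 2.828
HIF8 has the largest |ΔΔCt| = 3.28.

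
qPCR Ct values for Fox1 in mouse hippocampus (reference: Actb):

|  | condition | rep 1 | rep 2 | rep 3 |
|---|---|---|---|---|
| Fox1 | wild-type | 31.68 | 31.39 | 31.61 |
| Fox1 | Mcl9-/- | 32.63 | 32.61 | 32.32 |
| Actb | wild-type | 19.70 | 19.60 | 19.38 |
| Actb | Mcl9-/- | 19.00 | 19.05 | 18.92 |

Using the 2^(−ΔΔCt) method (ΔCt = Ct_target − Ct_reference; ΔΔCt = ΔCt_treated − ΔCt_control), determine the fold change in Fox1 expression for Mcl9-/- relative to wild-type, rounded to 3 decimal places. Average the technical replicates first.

0.346

Mean Ct: Fox1 wild-type 31.560; Fox1 Mcl9-/- 32.520; Actb wild-type 19.560; Actb Mcl9-/- 18.990
ΔCt(wild-type) = 31.560 − 19.560 = 12.000
ΔCt(Mcl9-/-) = 32.520 − 18.990 = 13.530
ΔΔCt = 13.530 − 12.000 = 1.530
Fold change = 2^(−1.530) = 0.3463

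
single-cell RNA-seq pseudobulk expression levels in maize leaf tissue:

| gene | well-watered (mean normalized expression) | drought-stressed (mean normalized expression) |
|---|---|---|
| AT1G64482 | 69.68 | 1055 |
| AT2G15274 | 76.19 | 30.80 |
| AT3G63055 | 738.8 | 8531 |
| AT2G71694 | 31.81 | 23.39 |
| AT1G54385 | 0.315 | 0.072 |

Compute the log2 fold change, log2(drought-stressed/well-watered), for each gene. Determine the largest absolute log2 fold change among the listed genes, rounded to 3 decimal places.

3.920

log2(1055/69.68) = 3.920  (AT1G64482)
log2(30.80/76.19) = -1.307  (AT2G15274)
log2(8531/738.8) = 3.529  (AT3G63055)
log2(23.39/31.81) = -0.444  (AT2G71694)
log2(0.072/0.315) = -2.129  (AT1G54385)
The largest magnitude belongs to AT1G64482.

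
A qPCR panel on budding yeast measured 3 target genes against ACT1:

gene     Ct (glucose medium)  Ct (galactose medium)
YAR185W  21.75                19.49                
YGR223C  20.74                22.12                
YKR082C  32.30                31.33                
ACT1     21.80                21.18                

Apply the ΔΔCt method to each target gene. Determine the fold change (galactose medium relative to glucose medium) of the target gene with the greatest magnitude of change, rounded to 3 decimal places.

YAR185W: ΔΔCt = (19.49−21.18) − (21.75−21.80) = -1.69 − (-0.05) = -1.64; fold change = 2^1.64 = 3.117
YGR223C: ΔΔCt = (22.12−21.18) − (20.74−21.80) = 0.94 − (-1.06) = 2.00; fold change = 2^-2.00 = 0.250
YKR082C: ΔΔCt = (31.33−21.18) − (32.30−21.80) = 10.15 − 10.50 = -0.35; fold change = 2^0.35 = 1.275
YGR223C has the largest |ΔΔCt| = 2.00.

0.250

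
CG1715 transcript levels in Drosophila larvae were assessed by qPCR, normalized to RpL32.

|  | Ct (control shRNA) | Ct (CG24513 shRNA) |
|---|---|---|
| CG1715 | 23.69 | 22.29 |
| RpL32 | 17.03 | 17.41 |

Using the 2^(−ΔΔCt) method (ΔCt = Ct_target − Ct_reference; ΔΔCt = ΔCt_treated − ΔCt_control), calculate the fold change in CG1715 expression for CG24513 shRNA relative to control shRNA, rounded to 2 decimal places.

ΔCt(control shRNA) = 23.690 − 17.030 = 6.660
ΔCt(CG24513 shRNA) = 22.290 − 17.410 = 4.880
ΔΔCt = 4.880 − 6.660 = -1.780
Fold change = 2^(−(-1.780)) = 2^1.780 = 3.434

3.43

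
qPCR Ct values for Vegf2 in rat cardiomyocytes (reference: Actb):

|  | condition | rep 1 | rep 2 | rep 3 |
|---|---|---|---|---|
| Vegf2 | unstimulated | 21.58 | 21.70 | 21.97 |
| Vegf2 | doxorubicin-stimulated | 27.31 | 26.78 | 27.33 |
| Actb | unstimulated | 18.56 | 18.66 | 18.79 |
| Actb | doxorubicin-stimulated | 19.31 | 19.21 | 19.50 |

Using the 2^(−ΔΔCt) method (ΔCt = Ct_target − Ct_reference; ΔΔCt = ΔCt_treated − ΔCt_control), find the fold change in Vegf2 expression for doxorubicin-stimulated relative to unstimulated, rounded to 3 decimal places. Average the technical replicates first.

0.038

Mean Ct: Vegf2 unstimulated 21.750; Vegf2 doxorubicin-stimulated 27.140; Actb unstimulated 18.670; Actb doxorubicin-stimulated 19.340
ΔCt(unstimulated) = 21.750 − 18.670 = 3.080
ΔCt(doxorubicin-stimulated) = 27.140 − 19.340 = 7.800
ΔΔCt = 7.800 − 3.080 = 4.720
Fold change = 2^(−4.720) = 0.0379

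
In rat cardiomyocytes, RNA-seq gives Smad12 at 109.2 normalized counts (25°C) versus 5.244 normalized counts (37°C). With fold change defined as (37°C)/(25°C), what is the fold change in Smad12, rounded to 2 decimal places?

0.05

Fold change = 5.244 / 109.2 = 0.048
Smad12 is downregulated.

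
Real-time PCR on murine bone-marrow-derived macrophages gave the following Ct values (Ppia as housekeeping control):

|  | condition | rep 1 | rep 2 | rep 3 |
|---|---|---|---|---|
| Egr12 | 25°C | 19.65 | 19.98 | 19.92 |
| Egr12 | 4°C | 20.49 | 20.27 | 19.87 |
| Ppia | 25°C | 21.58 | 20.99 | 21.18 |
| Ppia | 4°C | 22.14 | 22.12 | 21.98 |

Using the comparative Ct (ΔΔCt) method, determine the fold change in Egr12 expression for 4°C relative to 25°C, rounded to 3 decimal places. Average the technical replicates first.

Mean Ct: Egr12 25°C 19.850; Egr12 4°C 20.210; Ppia 25°C 21.250; Ppia 4°C 22.080
ΔCt(25°C) = 19.850 − 21.250 = -1.400
ΔCt(4°C) = 20.210 − 22.080 = -1.870
ΔΔCt = -1.870 − (-1.400) = -0.470
Fold change = 2^(−(-0.470)) = 2^0.470 = 1.3851

1.385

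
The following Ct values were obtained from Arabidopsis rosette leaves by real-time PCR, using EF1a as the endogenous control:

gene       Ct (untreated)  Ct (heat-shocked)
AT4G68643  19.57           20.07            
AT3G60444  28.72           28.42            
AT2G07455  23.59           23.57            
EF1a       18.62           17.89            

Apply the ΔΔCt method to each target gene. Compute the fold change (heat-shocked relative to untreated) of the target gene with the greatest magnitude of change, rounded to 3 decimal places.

AT4G68643: ΔΔCt = (20.07−17.89) − (19.57−18.62) = 2.18 − 0.95 = 1.23; fold change = 2^-1.23 = 0.426
AT3G60444: ΔΔCt = (28.42−17.89) − (28.72−18.62) = 10.53 − 10.10 = 0.43; fold change = 2^-0.43 = 0.742
AT2G07455: ΔΔCt = (23.57−17.89) − (23.59−18.62) = 5.68 − 4.97 = 0.71; fold change = 2^-0.71 = 0.611
AT4G68643 has the largest |ΔΔCt| = 1.23.

0.426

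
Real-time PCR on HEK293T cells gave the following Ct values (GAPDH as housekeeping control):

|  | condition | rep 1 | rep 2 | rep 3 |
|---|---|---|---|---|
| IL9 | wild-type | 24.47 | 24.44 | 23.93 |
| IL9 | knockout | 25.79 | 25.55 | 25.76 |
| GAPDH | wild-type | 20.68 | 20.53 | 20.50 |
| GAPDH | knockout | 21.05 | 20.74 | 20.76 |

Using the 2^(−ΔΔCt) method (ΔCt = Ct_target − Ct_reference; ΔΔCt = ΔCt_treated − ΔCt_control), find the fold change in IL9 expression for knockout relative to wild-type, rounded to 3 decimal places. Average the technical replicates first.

0.454

Mean Ct: IL9 wild-type 24.280; IL9 knockout 25.700; GAPDH wild-type 20.570; GAPDH knockout 20.850
ΔCt(wild-type) = 24.280 − 20.570 = 3.710
ΔCt(knockout) = 25.700 − 20.850 = 4.850
ΔΔCt = 4.850 − 3.710 = 1.140
Fold change = 2^(−1.140) = 0.4538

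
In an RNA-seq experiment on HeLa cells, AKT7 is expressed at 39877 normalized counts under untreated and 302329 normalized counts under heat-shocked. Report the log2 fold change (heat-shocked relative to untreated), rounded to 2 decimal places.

2.92

Fold change = 302329 / 39877 = 7.5815
log2(7.5815) = 2.922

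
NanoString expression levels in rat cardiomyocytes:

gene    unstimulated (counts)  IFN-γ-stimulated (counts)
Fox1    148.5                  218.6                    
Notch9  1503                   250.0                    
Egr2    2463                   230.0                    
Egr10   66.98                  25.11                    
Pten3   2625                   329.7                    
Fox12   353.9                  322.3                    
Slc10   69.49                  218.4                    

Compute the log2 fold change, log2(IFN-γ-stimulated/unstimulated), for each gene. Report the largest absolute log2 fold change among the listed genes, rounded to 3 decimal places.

3.421

log2(218.6/148.5) = 0.558  (Fox1)
log2(250.0/1503) = -2.588  (Notch9)
log2(230.0/2463) = -3.421  (Egr2)
log2(25.11/66.98) = -1.415  (Egr10)
log2(329.7/2625) = -2.993  (Pten3)
log2(322.3/353.9) = -0.135  (Fox12)
log2(218.4/69.49) = 1.652  (Slc10)
The largest magnitude belongs to Egr2.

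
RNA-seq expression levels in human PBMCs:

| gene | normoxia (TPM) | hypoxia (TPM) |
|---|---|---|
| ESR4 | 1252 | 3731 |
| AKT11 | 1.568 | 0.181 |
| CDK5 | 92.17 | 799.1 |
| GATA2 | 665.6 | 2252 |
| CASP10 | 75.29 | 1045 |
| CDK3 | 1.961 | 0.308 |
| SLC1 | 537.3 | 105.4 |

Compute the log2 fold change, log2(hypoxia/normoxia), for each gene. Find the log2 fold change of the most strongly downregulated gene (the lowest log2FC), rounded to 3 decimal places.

-3.115

log2(3731/1252) = 1.575  (ESR4)
log2(0.181/1.568) = -3.115  (AKT11)
log2(799.1/92.17) = 3.116  (CDK5)
log2(2252/665.6) = 1.758  (GATA2)
log2(1045/75.29) = 3.795  (CASP10)
log2(0.308/1.961) = -2.671  (CDK3)
log2(105.4/537.3) = -2.350  (SLC1)
AKT11 is most strongly downregulated.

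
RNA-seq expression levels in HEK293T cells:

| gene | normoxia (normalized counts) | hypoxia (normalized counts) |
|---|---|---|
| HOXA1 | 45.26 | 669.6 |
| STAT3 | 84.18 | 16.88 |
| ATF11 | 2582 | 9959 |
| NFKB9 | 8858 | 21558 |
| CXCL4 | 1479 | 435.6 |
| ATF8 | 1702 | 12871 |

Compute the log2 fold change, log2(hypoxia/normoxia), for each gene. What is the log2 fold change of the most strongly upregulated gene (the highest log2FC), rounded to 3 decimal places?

log2(669.6/45.26) = 3.887  (HOXA1)
log2(16.88/84.18) = -2.318  (STAT3)
log2(9959/2582) = 1.948  (ATF11)
log2(21558/8858) = 1.283  (NFKB9)
log2(435.6/1479) = -1.764  (CXCL4)
log2(12871/1702) = 2.919  (ATF8)
HOXA1 is most strongly upregulated.

3.887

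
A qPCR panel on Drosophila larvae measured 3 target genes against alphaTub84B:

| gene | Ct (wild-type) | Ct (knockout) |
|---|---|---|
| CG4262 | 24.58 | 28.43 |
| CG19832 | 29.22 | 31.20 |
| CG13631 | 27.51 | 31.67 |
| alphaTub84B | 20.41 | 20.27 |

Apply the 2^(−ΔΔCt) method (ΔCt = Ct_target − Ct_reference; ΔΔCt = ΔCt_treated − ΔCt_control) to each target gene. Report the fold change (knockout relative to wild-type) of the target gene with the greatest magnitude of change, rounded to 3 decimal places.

CG4262: ΔΔCt = (28.43−20.27) − (24.58−20.41) = 8.16 − 4.17 = 3.99; fold change = 2^-3.99 = 0.063
CG19832: ΔΔCt = (31.20−20.27) − (29.22−20.41) = 10.93 − 8.81 = 2.12; fold change = 2^-2.12 = 0.230
CG13631: ΔΔCt = (31.67−20.27) − (27.51−20.41) = 11.40 − 7.10 = 4.30; fold change = 2^-4.30 = 0.051
CG13631 has the largest |ΔΔCt| = 4.30.

0.051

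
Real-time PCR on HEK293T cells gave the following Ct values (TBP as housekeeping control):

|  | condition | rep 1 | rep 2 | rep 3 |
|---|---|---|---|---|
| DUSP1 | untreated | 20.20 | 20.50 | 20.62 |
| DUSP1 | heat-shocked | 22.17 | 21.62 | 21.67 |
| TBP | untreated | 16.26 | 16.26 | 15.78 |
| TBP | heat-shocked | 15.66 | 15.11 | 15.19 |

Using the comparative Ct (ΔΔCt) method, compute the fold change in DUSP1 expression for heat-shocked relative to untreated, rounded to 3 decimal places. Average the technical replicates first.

Mean Ct: DUSP1 untreated 20.440; DUSP1 heat-shocked 21.820; TBP untreated 16.100; TBP heat-shocked 15.320
ΔCt(untreated) = 20.440 − 16.100 = 4.340
ΔCt(heat-shocked) = 21.820 − 15.320 = 6.500
ΔΔCt = 6.500 − 4.340 = 2.160
Fold change = 2^(−2.160) = 0.2238

0.224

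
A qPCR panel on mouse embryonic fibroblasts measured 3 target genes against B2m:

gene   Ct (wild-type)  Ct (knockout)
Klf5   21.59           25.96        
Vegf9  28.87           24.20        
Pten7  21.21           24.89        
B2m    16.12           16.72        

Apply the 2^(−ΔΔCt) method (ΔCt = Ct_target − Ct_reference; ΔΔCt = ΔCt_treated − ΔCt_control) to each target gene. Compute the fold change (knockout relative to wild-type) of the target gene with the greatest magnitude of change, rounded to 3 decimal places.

Klf5: ΔΔCt = (25.96−16.72) − (21.59−16.12) = 9.24 − 5.47 = 3.77; fold change = 2^-3.77 = 0.073
Vegf9: ΔΔCt = (24.20−16.72) − (28.87−16.12) = 7.48 − 12.75 = -5.27; fold change = 2^5.27 = 38.586
Pten7: ΔΔCt = (24.89−16.72) − (21.21−16.12) = 8.17 − 5.09 = 3.08; fold change = 2^-3.08 = 0.118
Vegf9 has the largest |ΔΔCt| = 5.27.

38.586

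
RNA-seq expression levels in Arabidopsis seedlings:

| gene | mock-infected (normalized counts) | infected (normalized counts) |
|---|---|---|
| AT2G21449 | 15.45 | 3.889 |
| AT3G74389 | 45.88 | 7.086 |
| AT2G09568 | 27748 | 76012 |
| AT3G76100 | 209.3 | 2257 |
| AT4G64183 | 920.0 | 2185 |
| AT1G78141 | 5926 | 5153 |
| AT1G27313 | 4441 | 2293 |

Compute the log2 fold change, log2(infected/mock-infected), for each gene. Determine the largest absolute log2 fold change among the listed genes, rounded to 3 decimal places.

3.431

log2(3.889/15.45) = -1.990  (AT2G21449)
log2(7.086/45.88) = -2.695  (AT3G74389)
log2(76012/27748) = 1.454  (AT2G09568)
log2(2257/209.3) = 3.431  (AT3G76100)
log2(2185/920.0) = 1.248  (AT4G64183)
log2(5153/5926) = -0.202  (AT1G78141)
log2(2293/4441) = -0.954  (AT1G27313)
The largest magnitude belongs to AT3G76100.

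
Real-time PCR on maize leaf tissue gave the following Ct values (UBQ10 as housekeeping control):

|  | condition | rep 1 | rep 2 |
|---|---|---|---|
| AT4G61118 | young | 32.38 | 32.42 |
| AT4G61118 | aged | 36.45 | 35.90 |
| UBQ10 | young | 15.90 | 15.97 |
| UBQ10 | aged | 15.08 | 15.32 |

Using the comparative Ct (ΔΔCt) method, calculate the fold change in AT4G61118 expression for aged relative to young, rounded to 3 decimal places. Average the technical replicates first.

0.044

Mean Ct: AT4G61118 young 32.400; AT4G61118 aged 36.175; UBQ10 young 15.935; UBQ10 aged 15.200
ΔCt(young) = 32.400 − 15.935 = 16.465
ΔCt(aged) = 36.175 − 15.200 = 20.975
ΔΔCt = 20.975 − 16.465 = 4.510
Fold change = 2^(−4.510) = 0.0439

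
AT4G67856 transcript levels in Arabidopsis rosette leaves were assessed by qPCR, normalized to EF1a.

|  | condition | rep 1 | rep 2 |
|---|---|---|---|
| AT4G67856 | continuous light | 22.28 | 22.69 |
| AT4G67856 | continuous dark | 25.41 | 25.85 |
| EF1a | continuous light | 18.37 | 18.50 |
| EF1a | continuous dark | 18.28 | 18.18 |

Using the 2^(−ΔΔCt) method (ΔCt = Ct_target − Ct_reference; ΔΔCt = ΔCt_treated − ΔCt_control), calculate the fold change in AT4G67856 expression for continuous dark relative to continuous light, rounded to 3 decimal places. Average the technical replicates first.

Mean Ct: AT4G67856 continuous light 22.485; AT4G67856 continuous dark 25.630; EF1a continuous light 18.435; EF1a continuous dark 18.230
ΔCt(continuous light) = 22.485 − 18.435 = 4.050
ΔCt(continuous dark) = 25.630 − 18.230 = 7.400
ΔΔCt = 7.400 − 4.050 = 3.350
Fold change = 2^(−3.350) = 0.0981

0.098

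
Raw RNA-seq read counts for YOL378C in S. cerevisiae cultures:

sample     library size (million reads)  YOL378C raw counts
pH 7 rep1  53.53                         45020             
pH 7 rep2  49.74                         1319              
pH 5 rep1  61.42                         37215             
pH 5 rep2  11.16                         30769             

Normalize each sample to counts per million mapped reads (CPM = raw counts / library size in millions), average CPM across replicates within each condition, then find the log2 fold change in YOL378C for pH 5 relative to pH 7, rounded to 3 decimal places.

1.955

CPM(pH 7 rep1) = 45020 / 53.53 = 841.0237
CPM(pH 7 rep2) = 1319 / 49.74 = 26.5179
CPM(pH 5 rep1) = 37215 / 61.42 = 605.9101
CPM(pH 5 rep2) = 30769 / 11.16 = 2757.0789
mean CPM(pH 7) = 433.7708; mean CPM(pH 5) = 1681.4945
Fold change = 1681.4945 / 433.7708 = 3.87646
log2(3.87646) = 1.9547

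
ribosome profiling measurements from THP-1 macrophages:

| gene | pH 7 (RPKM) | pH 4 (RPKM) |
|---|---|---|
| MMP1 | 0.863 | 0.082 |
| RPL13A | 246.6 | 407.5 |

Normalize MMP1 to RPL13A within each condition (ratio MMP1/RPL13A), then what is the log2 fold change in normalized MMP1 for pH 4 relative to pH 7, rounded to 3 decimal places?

MMP1/RPL13A (pH 7) = 0.863 / 246.6 = 0.0034996
MMP1/RPL13A (pH 4) = 0.082 / 407.5 = 0.00020123
Fold change = 0.00020123 / 0.0034996 = 0.0575
log2(0.0575) = -4.1203

-4.120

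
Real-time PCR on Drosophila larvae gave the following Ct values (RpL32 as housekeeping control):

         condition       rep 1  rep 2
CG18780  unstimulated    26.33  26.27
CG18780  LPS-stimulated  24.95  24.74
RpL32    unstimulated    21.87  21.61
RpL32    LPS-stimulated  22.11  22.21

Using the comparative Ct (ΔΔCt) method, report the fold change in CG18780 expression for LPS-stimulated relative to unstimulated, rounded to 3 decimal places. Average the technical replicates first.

3.668

Mean Ct: CG18780 unstimulated 26.300; CG18780 LPS-stimulated 24.845; RpL32 unstimulated 21.740; RpL32 LPS-stimulated 22.160
ΔCt(unstimulated) = 26.300 − 21.740 = 4.560
ΔCt(LPS-stimulated) = 24.845 − 22.160 = 2.685
ΔΔCt = 2.685 − 4.560 = -1.875
Fold change = 2^(−(-1.875)) = 2^1.875 = 3.6680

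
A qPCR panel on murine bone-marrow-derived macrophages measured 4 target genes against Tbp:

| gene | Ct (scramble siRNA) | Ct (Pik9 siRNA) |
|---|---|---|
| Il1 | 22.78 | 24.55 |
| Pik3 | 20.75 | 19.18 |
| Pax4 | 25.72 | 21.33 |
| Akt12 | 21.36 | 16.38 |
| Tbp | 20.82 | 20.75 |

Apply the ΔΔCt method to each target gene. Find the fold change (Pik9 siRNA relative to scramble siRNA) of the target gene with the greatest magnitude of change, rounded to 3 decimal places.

30.065

Il1: ΔΔCt = (24.55−20.75) − (22.78−20.82) = 3.80 − 1.96 = 1.84; fold change = 2^-1.84 = 0.279
Pik3: ΔΔCt = (19.18−20.75) − (20.75−20.82) = -1.57 − (-0.07) = -1.50; fold change = 2^1.50 = 2.828
Pax4: ΔΔCt = (21.33−20.75) − (25.72−20.82) = 0.58 − 4.90 = -4.32; fold change = 2^4.32 = 19.973
Akt12: ΔΔCt = (16.38−20.75) − (21.36−20.82) = -4.37 − 0.54 = -4.91; fold change = 2^4.91 = 30.065
Akt12 has the largest |ΔΔCt| = 4.91.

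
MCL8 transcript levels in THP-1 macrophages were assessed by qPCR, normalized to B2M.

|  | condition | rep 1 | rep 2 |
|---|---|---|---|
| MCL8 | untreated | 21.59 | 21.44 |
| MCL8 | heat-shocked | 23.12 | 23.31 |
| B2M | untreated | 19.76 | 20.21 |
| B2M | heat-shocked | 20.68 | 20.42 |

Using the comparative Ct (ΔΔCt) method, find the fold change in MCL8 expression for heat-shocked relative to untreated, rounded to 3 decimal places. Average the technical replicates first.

0.455

Mean Ct: MCL8 untreated 21.515; MCL8 heat-shocked 23.215; B2M untreated 19.985; B2M heat-shocked 20.550
ΔCt(untreated) = 21.515 − 19.985 = 1.530
ΔCt(heat-shocked) = 23.215 − 20.550 = 2.665
ΔΔCt = 2.665 − 1.530 = 1.135
Fold change = 2^(−1.135) = 0.4553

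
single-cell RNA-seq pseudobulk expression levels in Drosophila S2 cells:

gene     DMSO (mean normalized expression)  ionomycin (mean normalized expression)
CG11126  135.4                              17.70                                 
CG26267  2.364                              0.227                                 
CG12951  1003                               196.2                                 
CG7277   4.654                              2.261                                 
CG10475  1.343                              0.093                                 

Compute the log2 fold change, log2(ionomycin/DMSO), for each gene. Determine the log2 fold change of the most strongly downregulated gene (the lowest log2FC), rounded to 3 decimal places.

-3.852

log2(17.70/135.4) = -2.935  (CG11126)
log2(0.227/2.364) = -3.380  (CG26267)
log2(196.2/1003) = -2.354  (CG12951)
log2(2.261/4.654) = -1.042  (CG7277)
log2(0.093/1.343) = -3.852  (CG10475)
CG10475 is most strongly downregulated.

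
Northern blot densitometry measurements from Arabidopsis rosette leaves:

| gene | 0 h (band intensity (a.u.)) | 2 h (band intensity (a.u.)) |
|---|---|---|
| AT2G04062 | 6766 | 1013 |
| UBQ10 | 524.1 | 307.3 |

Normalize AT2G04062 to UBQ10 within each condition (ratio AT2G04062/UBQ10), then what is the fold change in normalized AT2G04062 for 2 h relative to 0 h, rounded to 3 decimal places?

0.255

AT2G04062/UBQ10 (0 h) = 6766 / 524.1 = 12.91
AT2G04062/UBQ10 (2 h) = 1013 / 307.3 = 3.2965
Fold change = 3.2965 / 12.91 = 0.2553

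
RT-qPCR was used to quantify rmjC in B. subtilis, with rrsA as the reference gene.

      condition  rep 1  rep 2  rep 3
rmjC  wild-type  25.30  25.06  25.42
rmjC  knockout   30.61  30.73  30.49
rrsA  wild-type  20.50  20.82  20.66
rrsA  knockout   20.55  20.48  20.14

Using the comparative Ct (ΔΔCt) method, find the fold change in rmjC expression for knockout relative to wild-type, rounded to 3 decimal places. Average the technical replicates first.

Mean Ct: rmjC wild-type 25.260; rmjC knockout 30.610; rrsA wild-type 20.660; rrsA knockout 20.390
ΔCt(wild-type) = 25.260 − 20.660 = 4.600
ΔCt(knockout) = 30.610 − 20.390 = 10.220
ΔΔCt = 10.220 − 4.600 = 5.620
Fold change = 2^(−5.620) = 0.0203

0.020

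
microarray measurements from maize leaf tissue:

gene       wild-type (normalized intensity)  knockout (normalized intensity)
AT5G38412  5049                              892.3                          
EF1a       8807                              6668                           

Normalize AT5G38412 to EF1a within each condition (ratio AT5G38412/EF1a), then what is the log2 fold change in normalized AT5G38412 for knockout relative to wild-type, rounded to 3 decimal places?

AT5G38412/EF1a (wild-type) = 5049 / 8807 = 0.57329
AT5G38412/EF1a (knockout) = 892.3 / 6668 = 0.13382
Fold change = 0.13382 / 0.57329 = 0.2334
log2(0.2334) = -2.0990

-2.099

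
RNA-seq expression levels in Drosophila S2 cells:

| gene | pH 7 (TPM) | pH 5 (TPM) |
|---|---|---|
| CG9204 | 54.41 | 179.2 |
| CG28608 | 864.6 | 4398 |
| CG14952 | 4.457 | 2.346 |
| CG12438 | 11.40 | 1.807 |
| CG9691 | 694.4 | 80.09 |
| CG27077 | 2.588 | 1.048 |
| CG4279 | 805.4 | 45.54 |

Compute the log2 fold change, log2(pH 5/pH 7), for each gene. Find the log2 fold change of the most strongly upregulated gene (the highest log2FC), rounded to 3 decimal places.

2.347

log2(179.2/54.41) = 1.720  (CG9204)
log2(4398/864.6) = 2.347  (CG28608)
log2(2.346/4.457) = -0.926  (CG14952)
log2(1.807/11.40) = -2.657  (CG12438)
log2(80.09/694.4) = -3.116  (CG9691)
log2(1.048/2.588) = -1.304  (CG27077)
log2(45.54/805.4) = -4.144  (CG4279)
CG28608 is most strongly upregulated.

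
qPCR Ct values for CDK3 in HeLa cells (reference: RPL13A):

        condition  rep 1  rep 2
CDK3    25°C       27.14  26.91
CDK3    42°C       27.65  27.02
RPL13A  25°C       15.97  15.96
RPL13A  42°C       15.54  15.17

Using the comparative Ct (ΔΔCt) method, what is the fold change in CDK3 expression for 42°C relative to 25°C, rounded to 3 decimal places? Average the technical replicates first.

Mean Ct: CDK3 25°C 27.025; CDK3 42°C 27.335; RPL13A 25°C 15.965; RPL13A 42°C 15.355
ΔCt(25°C) = 27.025 − 15.965 = 11.060
ΔCt(42°C) = 27.335 − 15.355 = 11.980
ΔΔCt = 11.980 − 11.060 = 0.920
Fold change = 2^(−0.920) = 0.5285

0.529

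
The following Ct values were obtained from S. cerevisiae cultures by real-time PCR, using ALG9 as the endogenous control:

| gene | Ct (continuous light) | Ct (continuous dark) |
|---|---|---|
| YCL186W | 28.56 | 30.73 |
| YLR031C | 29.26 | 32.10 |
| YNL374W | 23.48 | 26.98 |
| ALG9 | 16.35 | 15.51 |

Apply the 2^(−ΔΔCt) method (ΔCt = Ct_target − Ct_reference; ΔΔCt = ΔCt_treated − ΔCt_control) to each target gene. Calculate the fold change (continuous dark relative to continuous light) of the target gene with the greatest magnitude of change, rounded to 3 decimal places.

YCL186W: ΔΔCt = (30.73−15.51) − (28.56−16.35) = 15.22 − 12.21 = 3.01; fold change = 2^-3.01 = 0.124
YLR031C: ΔΔCt = (32.10−15.51) − (29.26−16.35) = 16.59 − 12.91 = 3.68; fold change = 2^-3.68 = 0.078
YNL374W: ΔΔCt = (26.98−15.51) − (23.48−16.35) = 11.47 − 7.13 = 4.34; fold change = 2^-4.34 = 0.049
YNL374W has the largest |ΔΔCt| = 4.34.

0.049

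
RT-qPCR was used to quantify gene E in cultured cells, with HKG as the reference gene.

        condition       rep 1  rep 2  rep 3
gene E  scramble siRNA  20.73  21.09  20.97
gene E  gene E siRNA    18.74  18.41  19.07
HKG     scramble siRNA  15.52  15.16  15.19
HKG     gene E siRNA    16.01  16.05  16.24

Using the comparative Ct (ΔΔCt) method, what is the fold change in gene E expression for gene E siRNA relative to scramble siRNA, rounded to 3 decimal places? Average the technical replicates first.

8.000

Mean Ct: gene E scramble siRNA 20.930; gene E gene E siRNA 18.740; HKG scramble siRNA 15.290; HKG gene E siRNA 16.100
ΔCt(scramble siRNA) = 20.930 − 15.290 = 5.640
ΔCt(gene E siRNA) = 18.740 − 16.100 = 2.640
ΔΔCt = 2.640 − 5.640 = -3.000
Fold change = 2^(−(-3.000)) = 2^3.000 = 8.0000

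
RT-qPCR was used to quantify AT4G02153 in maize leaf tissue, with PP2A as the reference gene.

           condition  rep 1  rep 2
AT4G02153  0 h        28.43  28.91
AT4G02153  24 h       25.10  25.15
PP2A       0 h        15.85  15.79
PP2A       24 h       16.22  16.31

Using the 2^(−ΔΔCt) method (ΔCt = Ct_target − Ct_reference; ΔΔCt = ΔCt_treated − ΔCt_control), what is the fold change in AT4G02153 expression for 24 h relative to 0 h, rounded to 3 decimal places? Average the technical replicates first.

15.889

Mean Ct: AT4G02153 0 h 28.670; AT4G02153 24 h 25.125; PP2A 0 h 15.820; PP2A 24 h 16.265
ΔCt(0 h) = 28.670 − 15.820 = 12.850
ΔCt(24 h) = 25.125 − 16.265 = 8.860
ΔΔCt = 8.860 − 12.850 = -3.990
Fold change = 2^(−(-3.990)) = 2^3.990 = 15.8895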